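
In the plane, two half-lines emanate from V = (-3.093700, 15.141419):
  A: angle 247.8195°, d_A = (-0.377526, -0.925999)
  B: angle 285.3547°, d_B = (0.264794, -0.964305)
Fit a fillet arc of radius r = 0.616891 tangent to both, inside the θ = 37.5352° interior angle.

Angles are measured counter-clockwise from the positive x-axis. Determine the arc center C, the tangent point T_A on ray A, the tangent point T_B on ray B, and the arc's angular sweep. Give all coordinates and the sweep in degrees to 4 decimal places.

bisector direction at 266.5871° = (-0.059531,-0.998226)
center distance |VC| = r/sin(θ/2) = 0.616891/sin(18.7676°) = 1.917416
C = V + |VC|·bis = (-3.2078,13.2274)
T_A = V + ((C−V)·d_A)·d_A = V + 1.8155·d_A = (-3.7791,13.4603)
T_B = V + ((C−V)·d_B)·d_B = V + 1.8155·d_B = (-2.6130,13.3908)
sweep = 180° − θ = 142.4648°

center=(-3.2078,13.2274) T_A=(-3.7791,13.4603) T_B=(-2.6130,13.3908) sweep=142.4648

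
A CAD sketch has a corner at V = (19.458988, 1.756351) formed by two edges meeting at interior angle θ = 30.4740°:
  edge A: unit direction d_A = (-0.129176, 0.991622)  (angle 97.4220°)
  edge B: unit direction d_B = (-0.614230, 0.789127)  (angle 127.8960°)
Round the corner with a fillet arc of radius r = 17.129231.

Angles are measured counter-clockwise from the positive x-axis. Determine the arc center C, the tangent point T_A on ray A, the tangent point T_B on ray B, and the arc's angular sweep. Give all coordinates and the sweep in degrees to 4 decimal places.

center=(-5.6500,61.9023) T_A=(11.3357,64.1150) T_B=(-19.1672,51.3810) sweep=149.5260

bisector direction at 112.6590° = (-0.385246,0.922814)
center distance |VC| = r/sin(θ/2) = 17.129231/sin(15.2370°) = 65.176671
C = V + |VC|·bis = (-5.6500,61.9023)
T_A = V + ((C−V)·d_A)·d_A = V + 62.8855·d_A = (11.3357,64.1150)
T_B = V + ((C−V)·d_B)·d_B = V + 62.8855·d_B = (-19.1672,51.3810)
sweep = 180° − θ = 149.5260°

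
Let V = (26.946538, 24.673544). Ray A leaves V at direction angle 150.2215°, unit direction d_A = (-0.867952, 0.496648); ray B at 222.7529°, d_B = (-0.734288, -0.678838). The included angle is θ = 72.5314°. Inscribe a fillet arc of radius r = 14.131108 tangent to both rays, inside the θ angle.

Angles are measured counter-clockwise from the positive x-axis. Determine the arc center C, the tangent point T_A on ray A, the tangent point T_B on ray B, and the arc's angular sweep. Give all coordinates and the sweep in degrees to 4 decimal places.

center=(3.2104,21.9745) T_A=(10.2286,34.2397) T_B=(12.8032,11.5982) sweep=107.4686

bisector direction at 186.4872° = (-0.993597,-0.112981)
center distance |VC| = r/sin(θ/2) = 14.131108/sin(36.2657°) = 23.889056
C = V + |VC|·bis = (3.2104,21.9745)
T_A = V + ((C−V)·d_A)·d_A = V + 19.2613·d_A = (10.2286,34.2397)
T_B = V + ((C−V)·d_B)·d_B = V + 19.2613·d_B = (12.8032,11.5982)
sweep = 180° − θ = 107.4686°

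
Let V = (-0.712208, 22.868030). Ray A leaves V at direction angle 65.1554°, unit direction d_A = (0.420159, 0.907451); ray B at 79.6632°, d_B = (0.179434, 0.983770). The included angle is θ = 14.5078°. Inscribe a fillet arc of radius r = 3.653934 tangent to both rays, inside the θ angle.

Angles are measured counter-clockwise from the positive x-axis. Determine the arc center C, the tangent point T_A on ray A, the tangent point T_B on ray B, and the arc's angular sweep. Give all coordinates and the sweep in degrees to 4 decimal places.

center=(8.0334,50.4531) T_A=(11.3491,48.9179) T_B=(4.4387,51.1088) sweep=165.4922

bisector direction at 72.4093° = (0.302215,0.953240)
center distance |VC| = r/sin(θ/2) = 3.653934/sin(7.2539°) = 28.938271
C = V + |VC|·bis = (8.0334,50.4531)
T_A = V + ((C−V)·d_A)·d_A = V + 28.7067·d_A = (11.3491,48.9179)
T_B = V + ((C−V)·d_B)·d_B = V + 28.7067·d_B = (4.4387,51.1088)
sweep = 180° − θ = 165.4922°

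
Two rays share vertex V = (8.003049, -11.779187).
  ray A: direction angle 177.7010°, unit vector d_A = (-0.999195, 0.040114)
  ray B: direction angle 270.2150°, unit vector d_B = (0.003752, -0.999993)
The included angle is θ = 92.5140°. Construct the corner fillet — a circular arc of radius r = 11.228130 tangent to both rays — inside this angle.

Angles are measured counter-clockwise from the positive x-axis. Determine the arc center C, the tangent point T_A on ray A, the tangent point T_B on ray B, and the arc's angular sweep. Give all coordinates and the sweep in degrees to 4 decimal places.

center=(-3.1847,-22.5672) T_A=(-2.7343,-11.3481) T_B=(8.0434,-22.5251) sweep=87.4860

bisector direction at 223.9580° = (-0.719849,-0.694131)
center distance |VC| = r/sin(θ/2) = 11.228130/sin(46.2570°) = 15.541773
C = V + |VC|·bis = (-3.1847,-22.5672)
T_A = V + ((C−V)·d_A)·d_A = V + 10.7460·d_A = (-2.7343,-11.3481)
T_B = V + ((C−V)·d_B)·d_B = V + 10.7460·d_B = (8.0434,-22.5251)
sweep = 180° − θ = 87.4860°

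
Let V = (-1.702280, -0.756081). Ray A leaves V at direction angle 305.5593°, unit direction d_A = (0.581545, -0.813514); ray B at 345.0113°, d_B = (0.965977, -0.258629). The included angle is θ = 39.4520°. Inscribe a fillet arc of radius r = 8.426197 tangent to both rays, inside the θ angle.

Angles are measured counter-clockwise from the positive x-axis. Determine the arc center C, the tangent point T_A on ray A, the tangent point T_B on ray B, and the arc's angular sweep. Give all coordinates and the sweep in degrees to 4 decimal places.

bisector direction at 325.2853° = (0.821998,-0.569490)
center distance |VC| = r/sin(θ/2) = 8.426197/sin(19.7260°) = 24.964849
C = V + |VC|·bis = (18.8188,-14.9733)
T_A = V + ((C−V)·d_A)·d_A = V + 23.4998·d_A = (11.9639,-19.8735)
T_B = V + ((C−V)·d_B)·d_B = V + 23.4998·d_B = (20.9980,-6.8338)
sweep = 180° − θ = 140.5480°

center=(18.8188,-14.9733) T_A=(11.9639,-19.8735) T_B=(20.9980,-6.8338) sweep=140.5480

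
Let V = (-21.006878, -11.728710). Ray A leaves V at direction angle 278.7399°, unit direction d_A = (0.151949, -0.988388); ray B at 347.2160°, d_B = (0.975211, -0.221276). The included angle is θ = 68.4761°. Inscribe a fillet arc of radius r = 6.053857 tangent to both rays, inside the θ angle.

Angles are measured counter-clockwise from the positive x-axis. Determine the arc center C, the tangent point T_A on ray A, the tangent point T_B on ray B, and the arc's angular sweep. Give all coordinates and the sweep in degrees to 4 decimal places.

bisector direction at 312.9779° = (0.681717,-0.731616)
center distance |VC| = r/sin(θ/2) = 6.053857/sin(34.2381°) = 10.759878
C = V + |VC|·bis = (-13.6717,-19.6008)
T_A = V + ((C−V)·d_A)·d_A = V + 8.8953·d_A = (-19.6552,-20.5207)
T_B = V + ((C−V)·d_B)·d_B = V + 8.8953·d_B = (-12.3321,-13.6970)
sweep = 180° − θ = 111.5239°

center=(-13.6717,-19.6008) T_A=(-19.6552,-20.5207) T_B=(-12.3321,-13.6970) sweep=111.5239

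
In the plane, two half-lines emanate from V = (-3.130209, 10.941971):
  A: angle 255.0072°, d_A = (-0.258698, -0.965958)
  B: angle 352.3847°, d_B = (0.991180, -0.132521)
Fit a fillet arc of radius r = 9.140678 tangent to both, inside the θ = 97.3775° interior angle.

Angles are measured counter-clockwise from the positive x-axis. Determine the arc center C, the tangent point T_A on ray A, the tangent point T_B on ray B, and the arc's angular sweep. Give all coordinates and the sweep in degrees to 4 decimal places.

center=(3.6211,0.8173) T_A=(-5.2084,3.1820) T_B=(4.8324,9.8774) sweep=82.6225

bisector direction at 303.6960° = (0.554786,-0.831993)
center distance |VC| = r/sin(θ/2) = 9.140678/sin(48.6887°) = 12.169162
C = V + |VC|·bis = (3.6211,0.8173)
T_A = V + ((C−V)·d_A)·d_A = V + 8.0335·d_A = (-5.2084,3.1820)
T_B = V + ((C−V)·d_B)·d_B = V + 8.0335·d_B = (4.8324,9.8774)
sweep = 180° − θ = 82.6225°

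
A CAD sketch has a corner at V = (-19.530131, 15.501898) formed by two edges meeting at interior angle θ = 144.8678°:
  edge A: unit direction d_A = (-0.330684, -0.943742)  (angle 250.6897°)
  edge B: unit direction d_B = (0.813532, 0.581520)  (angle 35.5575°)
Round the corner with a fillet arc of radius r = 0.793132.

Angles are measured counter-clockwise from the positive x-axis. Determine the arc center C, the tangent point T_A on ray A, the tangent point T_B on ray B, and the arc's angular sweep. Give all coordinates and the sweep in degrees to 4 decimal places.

center=(-18.8646,15.0027) T_A=(-19.6132,15.2649) T_B=(-19.3259,15.6479) sweep=35.1322

bisector direction at 323.1236° = (0.799932,-0.600091)
center distance |VC| = r/sin(θ/2) = 0.793132/sin(72.4339°) = 0.831925
C = V + |VC|·bis = (-18.8646,15.0027)
T_A = V + ((C−V)·d_A)·d_A = V + 0.2511·d_A = (-19.6132,15.2649)
T_B = V + ((C−V)·d_B)·d_B = V + 0.2511·d_B = (-19.3259,15.6479)
sweep = 180° − θ = 35.1322°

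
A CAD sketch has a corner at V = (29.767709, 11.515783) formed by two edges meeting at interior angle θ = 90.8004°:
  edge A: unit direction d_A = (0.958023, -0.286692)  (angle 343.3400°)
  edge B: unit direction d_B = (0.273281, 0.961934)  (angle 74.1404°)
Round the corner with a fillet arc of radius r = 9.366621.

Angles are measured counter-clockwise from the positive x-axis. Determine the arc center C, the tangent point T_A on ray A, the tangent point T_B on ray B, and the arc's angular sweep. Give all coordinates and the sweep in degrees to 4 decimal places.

center=(41.3020,17.8411) T_A=(38.6167,8.8677) T_B=(32.2919,20.4009) sweep=89.1996

bisector direction at 28.7402° = (0.876809,0.480839)
center distance |VC| = r/sin(θ/2) = 9.366621/sin(45.4002°) = 13.154840
C = V + |VC|·bis = (41.3020,17.8411)
T_A = V + ((C−V)·d_A)·d_A = V + 9.2367·d_A = (38.6167,8.8677)
T_B = V + ((C−V)·d_B)·d_B = V + 9.2367·d_B = (32.2919,20.4009)
sweep = 180° − θ = 89.1996°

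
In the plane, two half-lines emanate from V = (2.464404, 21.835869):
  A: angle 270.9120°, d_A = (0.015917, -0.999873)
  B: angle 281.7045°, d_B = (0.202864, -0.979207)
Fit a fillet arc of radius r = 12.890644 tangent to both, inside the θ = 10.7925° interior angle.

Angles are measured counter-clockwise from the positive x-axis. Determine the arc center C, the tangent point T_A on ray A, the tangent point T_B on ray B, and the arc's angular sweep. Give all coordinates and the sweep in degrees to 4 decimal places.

center=(17.5255,-114.4058) T_A=(4.6365,-114.6109) T_B=(30.1481,-111.7907) sweep=169.2075

bisector direction at 276.3082° = (0.109877,-0.993945)
center distance |VC| = r/sin(θ/2) = 12.890644/sin(5.3963°) = 137.071583
C = V + |VC|·bis = (17.5255,-114.4058)
T_A = V + ((C−V)·d_A)·d_A = V + 136.4641·d_A = (4.6365,-114.6109)
T_B = V + ((C−V)·d_B)·d_B = V + 136.4641·d_B = (30.1481,-111.7907)
sweep = 180° − θ = 169.2075°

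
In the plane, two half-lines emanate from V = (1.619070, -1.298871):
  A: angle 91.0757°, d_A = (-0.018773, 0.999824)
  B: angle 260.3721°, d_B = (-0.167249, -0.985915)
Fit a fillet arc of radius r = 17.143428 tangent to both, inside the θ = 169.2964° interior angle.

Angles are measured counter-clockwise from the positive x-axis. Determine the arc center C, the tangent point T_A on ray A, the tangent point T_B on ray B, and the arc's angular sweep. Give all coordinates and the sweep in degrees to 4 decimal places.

bisector direction at 175.7239° = (-0.997216,0.074563)
center distance |VC| = r/sin(θ/2) = 17.143428/sin(84.6482°) = 17.218487
C = V + |VC|·bis = (-15.5515,-0.0150)
T_A = V + ((C−V)·d_A)·d_A = V + 1.6060·d_A = (1.5889,0.3068)
T_B = V + ((C−V)·d_B)·d_B = V + 1.6060·d_B = (1.3505,-2.8822)
sweep = 180° − θ = 10.7036°

center=(-15.5515,-0.0150) T_A=(1.5889,0.3068) T_B=(1.3505,-2.8822) sweep=10.7036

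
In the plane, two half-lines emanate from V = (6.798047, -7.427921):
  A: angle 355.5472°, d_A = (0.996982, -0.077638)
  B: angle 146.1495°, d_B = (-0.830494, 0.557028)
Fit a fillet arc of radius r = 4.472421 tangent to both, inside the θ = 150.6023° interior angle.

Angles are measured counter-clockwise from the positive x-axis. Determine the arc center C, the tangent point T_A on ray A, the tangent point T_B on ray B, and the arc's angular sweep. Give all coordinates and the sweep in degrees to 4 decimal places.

center=(8.3150,-3.0601) T_A=(7.9677,-7.5190) T_B=(5.8237,-6.7744) sweep=29.3977

bisector direction at 70.8483° = (0.328070,0.944654)
center distance |VC| = r/sin(θ/2) = 4.472421/sin(75.3012°) = 4.623743
C = V + |VC|·bis = (8.3150,-3.0601)
T_A = V + ((C−V)·d_A)·d_A = V + 1.1732·d_A = (7.9677,-7.5190)
T_B = V + ((C−V)·d_B)·d_B = V + 1.1732·d_B = (5.8237,-6.7744)
sweep = 180° − θ = 29.3977°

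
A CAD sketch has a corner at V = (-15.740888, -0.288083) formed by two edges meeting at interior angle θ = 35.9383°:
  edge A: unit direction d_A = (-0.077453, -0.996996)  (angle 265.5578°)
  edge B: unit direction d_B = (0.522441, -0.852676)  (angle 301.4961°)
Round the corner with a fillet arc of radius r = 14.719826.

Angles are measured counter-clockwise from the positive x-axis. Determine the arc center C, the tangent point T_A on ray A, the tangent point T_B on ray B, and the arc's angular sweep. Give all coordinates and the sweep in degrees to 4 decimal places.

bisector direction at 283.5269° = (0.233903,-0.972260)
center distance |VC| = r/sin(θ/2) = 14.719826/sin(17.9691°) = 47.713432
C = V + |VC|·bis = (-4.5806,-46.6779)
T_A = V + ((C−V)·d_A)·d_A = V + 45.3861·d_A = (-19.2562,-45.5378)
T_B = V + ((C−V)·d_B)·d_B = V + 45.3861·d_B = (7.9707,-38.9877)
sweep = 180° − θ = 144.0617°

center=(-4.5806,-46.6779) T_A=(-19.2562,-45.5378) T_B=(7.9707,-38.9877) sweep=144.0617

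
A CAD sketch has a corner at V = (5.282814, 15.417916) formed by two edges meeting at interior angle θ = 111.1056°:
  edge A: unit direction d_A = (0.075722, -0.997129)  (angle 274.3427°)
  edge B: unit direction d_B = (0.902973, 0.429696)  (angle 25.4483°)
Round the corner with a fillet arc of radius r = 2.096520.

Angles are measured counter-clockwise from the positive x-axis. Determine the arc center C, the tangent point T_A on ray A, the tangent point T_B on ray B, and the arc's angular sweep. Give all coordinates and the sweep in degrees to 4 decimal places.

bisector direction at 329.8955° = (0.865112,-0.501579)
center distance |VC| = r/sin(θ/2) = 2.096520/sin(55.5528°) = 2.542322
C = V + |VC|·bis = (7.4822,14.1427)
T_A = V + ((C−V)·d_A)·d_A = V + 1.4381·d_A = (5.3917,13.9840)
T_B = V + ((C−V)·d_B)·d_B = V + 1.4381·d_B = (6.5813,16.0358)
sweep = 180° − θ = 68.8944°

center=(7.4822,14.1427) T_A=(5.3917,13.9840) T_B=(6.5813,16.0358) sweep=68.8944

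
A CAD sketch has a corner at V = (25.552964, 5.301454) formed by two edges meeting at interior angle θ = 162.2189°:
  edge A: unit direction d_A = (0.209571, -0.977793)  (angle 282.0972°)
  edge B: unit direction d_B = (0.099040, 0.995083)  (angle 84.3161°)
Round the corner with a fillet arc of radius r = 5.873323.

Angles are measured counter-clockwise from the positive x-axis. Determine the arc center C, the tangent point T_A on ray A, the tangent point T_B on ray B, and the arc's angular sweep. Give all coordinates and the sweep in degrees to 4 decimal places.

bisector direction at 3.2066° = (0.998434,0.055937)
center distance |VC| = r/sin(θ/2) = 5.873323/sin(81.1094°) = 5.944747
C = V + |VC|·bis = (31.4884,5.6340)
T_A = V + ((C−V)·d_A)·d_A = V + 0.9187·d_A = (25.7455,4.4031)
T_B = V + ((C−V)·d_B)·d_B = V + 0.9187·d_B = (25.6440,6.2157)
sweep = 180° − θ = 17.7811°

center=(31.4884,5.6340) T_A=(25.7455,4.4031) T_B=(25.6440,6.2157) sweep=17.7811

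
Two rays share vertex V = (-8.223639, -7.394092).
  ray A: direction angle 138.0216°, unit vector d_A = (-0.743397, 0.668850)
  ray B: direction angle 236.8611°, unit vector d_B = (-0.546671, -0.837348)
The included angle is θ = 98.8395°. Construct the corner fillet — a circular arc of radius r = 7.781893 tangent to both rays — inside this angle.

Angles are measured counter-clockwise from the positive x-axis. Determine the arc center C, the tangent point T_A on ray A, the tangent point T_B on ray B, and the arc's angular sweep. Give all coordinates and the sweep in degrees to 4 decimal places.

center=(-18.3835,-8.7211) T_A=(-13.1786,-2.9360) T_B=(-11.8673,-12.9752) sweep=81.1605

bisector direction at 187.4414° = (-0.991578,-0.129511)
center distance |VC| = r/sin(θ/2) = 7.781893/sin(49.4198°) = 10.246133
C = V + |VC|·bis = (-18.3835,-8.7211)
T_A = V + ((C−V)·d_A)·d_A = V + 6.6652·d_A = (-13.1786,-2.9360)
T_B = V + ((C−V)·d_B)·d_B = V + 6.6652·d_B = (-11.8673,-12.9752)
sweep = 180° − θ = 81.1605°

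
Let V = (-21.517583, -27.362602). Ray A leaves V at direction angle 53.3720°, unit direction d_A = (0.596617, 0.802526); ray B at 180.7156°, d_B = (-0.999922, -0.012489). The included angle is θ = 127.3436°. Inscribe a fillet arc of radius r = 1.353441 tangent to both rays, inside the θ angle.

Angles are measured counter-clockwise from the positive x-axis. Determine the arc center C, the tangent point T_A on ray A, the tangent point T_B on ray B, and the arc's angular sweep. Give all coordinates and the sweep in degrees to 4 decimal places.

bisector direction at 117.0438° = (-0.454672,0.890659)
center distance |VC| = r/sin(θ/2) = 1.353441/sin(63.6718°) = 1.510085
C = V + |VC|·bis = (-22.2042,-26.0176)
T_A = V + ((C−V)·d_A)·d_A = V + 0.6697·d_A = (-21.1180,-26.8251)
T_B = V + ((C−V)·d_B)·d_B = V + 0.6697·d_B = (-22.1873,-27.3710)
sweep = 180° − θ = 52.6564°

center=(-22.2042,-26.0176) T_A=(-21.1180,-26.8251) T_B=(-22.1873,-27.3710) sweep=52.6564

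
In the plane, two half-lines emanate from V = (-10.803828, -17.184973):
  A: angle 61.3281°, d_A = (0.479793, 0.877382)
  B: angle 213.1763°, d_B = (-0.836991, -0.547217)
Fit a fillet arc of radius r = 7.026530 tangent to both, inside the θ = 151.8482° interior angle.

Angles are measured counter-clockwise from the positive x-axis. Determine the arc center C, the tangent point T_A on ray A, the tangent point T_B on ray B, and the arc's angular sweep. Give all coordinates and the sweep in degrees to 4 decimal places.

bisector direction at 137.2522° = (-0.734349,0.678773)
center distance |VC| = r/sin(θ/2) = 7.026530/sin(75.9241°) = 7.244037
C = V + |VC|·bis = (-16.1235,-12.2679)
T_A = V + ((C−V)·d_A)·d_A = V + 1.7618·d_A = (-9.9585,-15.6392)
T_B = V + ((C−V)·d_B)·d_B = V + 1.7618·d_B = (-12.2784,-18.1491)
sweep = 180° − θ = 28.1518°

center=(-16.1235,-12.2679) T_A=(-9.9585,-15.6392) T_B=(-12.2784,-18.1491) sweep=28.1518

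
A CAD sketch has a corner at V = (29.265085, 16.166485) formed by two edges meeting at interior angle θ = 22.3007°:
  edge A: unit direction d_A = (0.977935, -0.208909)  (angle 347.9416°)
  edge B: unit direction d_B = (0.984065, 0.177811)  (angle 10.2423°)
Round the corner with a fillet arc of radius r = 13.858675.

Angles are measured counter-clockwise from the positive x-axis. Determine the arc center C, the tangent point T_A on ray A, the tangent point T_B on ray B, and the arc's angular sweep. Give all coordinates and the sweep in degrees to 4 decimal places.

bisector direction at 359.0919° = (0.999874,-0.015848)
center distance |VC| = r/sin(θ/2) = 13.858675/sin(11.1503°) = 71.663937
C = V + |VC|·bis = (100.9200,15.0308)
T_A = V + ((C−V)·d_A)·d_A = V + 70.3111·d_A = (98.0248,1.4779)
T_B = V + ((C−V)·d_B)·d_B = V + 70.3111·d_B = (98.4558,28.6686)
sweep = 180° − θ = 157.6993°

center=(100.9200,15.0308) T_A=(98.0248,1.4779) T_B=(98.4558,28.6686) sweep=157.6993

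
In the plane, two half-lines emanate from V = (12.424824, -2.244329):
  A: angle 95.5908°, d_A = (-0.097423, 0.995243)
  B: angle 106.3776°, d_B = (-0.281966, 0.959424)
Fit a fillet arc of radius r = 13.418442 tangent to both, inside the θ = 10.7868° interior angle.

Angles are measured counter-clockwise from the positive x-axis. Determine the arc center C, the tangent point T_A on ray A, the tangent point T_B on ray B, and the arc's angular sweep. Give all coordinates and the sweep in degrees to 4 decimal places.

center=(-14.7762,137.8993) T_A=(-1.4216,139.2066) T_B=(-27.6502,134.1158) sweep=169.2132

bisector direction at 100.9842° = (-0.190538,0.981680)
center distance |VC| = r/sin(θ/2) = 13.418442/sin(5.3934°) = 142.759054
C = V + |VC|·bis = (-14.7762,137.8993)
T_A = V + ((C−V)·d_A)·d_A = V + 142.1270·d_A = (-1.4216,139.2066)
T_B = V + ((C−V)·d_B)·d_B = V + 142.1270·d_B = (-27.6502,134.1158)
sweep = 180° − θ = 169.2132°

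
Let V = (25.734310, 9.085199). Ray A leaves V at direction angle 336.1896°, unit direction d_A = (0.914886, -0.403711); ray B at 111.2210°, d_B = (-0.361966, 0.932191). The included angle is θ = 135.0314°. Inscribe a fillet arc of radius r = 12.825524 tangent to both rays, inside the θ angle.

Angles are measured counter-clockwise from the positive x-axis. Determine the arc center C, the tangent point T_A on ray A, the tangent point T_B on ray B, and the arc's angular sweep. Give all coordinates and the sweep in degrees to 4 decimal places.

center=(35.7687,18.6760) T_A=(30.5909,6.9421) T_B=(23.8129,14.0336) sweep=44.9686

bisector direction at 43.7053° = (0.722903,0.690949)
center distance |VC| = r/sin(θ/2) = 12.825524/sin(67.5157°) = 13.880672
C = V + |VC|·bis = (35.7687,18.6760)
T_A = V + ((C−V)·d_A)·d_A = V + 5.3084·d_A = (30.5909,6.9421)
T_B = V + ((C−V)·d_B)·d_B = V + 5.3084·d_B = (23.8129,14.0336)
sweep = 180° − θ = 44.9686°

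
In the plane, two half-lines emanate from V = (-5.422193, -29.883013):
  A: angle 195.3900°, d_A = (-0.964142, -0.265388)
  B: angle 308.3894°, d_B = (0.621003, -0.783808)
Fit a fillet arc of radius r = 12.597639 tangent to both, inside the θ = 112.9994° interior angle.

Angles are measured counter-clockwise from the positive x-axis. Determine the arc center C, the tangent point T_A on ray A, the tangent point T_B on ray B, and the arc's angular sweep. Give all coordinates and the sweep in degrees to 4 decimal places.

center=(-10.1182,-44.2418) T_A=(-13.4615,-32.0959) T_B=(-0.2441,-36.4186) sweep=67.0006

bisector direction at 251.8897° = (-0.310847,-0.950460)
center distance |VC| = r/sin(θ/2) = 12.597639/sin(56.4997°) = 15.107203
C = V + |VC|·bis = (-10.1182,-44.2418)
T_A = V + ((C−V)·d_A)·d_A = V + 8.3383·d_A = (-13.4615,-32.0959)
T_B = V + ((C−V)·d_B)·d_B = V + 8.3383·d_B = (-0.2441,-36.4186)
sweep = 180° − θ = 67.0006°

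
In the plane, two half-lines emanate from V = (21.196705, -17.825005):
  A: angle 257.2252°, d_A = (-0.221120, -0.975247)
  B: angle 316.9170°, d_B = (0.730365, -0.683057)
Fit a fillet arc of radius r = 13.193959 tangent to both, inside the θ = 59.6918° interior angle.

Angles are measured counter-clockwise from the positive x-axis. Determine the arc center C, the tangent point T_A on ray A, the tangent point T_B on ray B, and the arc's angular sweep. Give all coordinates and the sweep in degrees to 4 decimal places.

bisector direction at 287.0711° = (0.293558,-0.955941)
center distance |VC| = r/sin(θ/2) = 13.193959/sin(29.8459°) = 26.511516
C = V + |VC|·bis = (28.9794,-43.1685)
T_A = V + ((C−V)·d_A)·d_A = V + 22.9952·d_A = (16.1120,-40.2510)
T_B = V + ((C−V)·d_B)·d_B = V + 22.9952·d_B = (37.9916,-33.5321)
sweep = 180° − θ = 120.3082°

center=(28.9794,-43.1685) T_A=(16.1120,-40.2510) T_B=(37.9916,-33.5321) sweep=120.3082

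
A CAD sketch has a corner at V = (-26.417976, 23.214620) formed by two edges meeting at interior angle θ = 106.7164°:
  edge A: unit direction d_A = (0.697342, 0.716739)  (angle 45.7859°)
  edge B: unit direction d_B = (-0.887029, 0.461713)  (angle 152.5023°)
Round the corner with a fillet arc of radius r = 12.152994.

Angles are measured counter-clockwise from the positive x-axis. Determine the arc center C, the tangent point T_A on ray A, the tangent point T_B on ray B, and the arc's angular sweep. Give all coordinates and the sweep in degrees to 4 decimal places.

bisector direction at 99.1441° = (-0.158918,0.987292)
center distance |VC| = r/sin(θ/2) = 12.152994/sin(53.3582°) = 15.146139
C = V + |VC|·bis = (-28.8250,38.1683)
T_A = V + ((C−V)·d_A)·d_A = V + 9.0394·d_A = (-20.1144,29.6935)
T_B = V + ((C−V)·d_B)·d_B = V + 9.0394·d_B = (-34.4362,27.3882)
sweep = 180° − θ = 73.2836°

center=(-28.8250,38.1683) T_A=(-20.1144,29.6935) T_B=(-34.4362,27.3882) sweep=73.2836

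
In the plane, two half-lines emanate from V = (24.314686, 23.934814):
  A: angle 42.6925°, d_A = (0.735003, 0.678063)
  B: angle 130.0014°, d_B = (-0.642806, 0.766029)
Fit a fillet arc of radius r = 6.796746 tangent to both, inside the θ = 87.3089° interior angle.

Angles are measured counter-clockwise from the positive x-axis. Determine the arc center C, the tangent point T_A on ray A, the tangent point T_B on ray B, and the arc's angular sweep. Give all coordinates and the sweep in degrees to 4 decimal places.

center=(24.9420,33.7608) T_A=(29.5506,28.7651) T_B=(19.7355,29.3918) sweep=92.6911

bisector direction at 86.3469° = (0.063715,0.997968)
center distance |VC| = r/sin(θ/2) = 6.796746/sin(43.6544°) = 9.845970
C = V + |VC|·bis = (24.9420,33.7608)
T_A = V + ((C−V)·d_A)·d_A = V + 7.1237·d_A = (29.5506,28.7651)
T_B = V + ((C−V)·d_B)·d_B = V + 7.1237·d_B = (19.7355,29.3918)
sweep = 180° − θ = 92.6911°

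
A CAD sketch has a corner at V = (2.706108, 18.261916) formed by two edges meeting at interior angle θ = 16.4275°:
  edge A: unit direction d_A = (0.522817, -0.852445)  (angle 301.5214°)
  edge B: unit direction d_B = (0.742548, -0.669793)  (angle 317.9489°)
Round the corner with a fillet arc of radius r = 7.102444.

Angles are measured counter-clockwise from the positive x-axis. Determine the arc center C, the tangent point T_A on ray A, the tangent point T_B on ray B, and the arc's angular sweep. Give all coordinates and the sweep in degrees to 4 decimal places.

bisector direction at 309.7352° = (0.639240,-0.769008)
center distance |VC| = r/sin(θ/2) = 7.102444/sin(8.2137°) = 49.713866
C = V + |VC|·bis = (34.4852,-19.9684)
T_A = V + ((C−V)·d_A)·d_A = V + 49.2039·d_A = (28.4307,-23.6817)
T_B = V + ((C−V)·d_B)·d_B = V + 49.2039·d_B = (39.2424,-14.6945)
sweep = 180° − θ = 163.5725°

center=(34.4852,-19.9684) T_A=(28.4307,-23.6817) T_B=(39.2424,-14.6945) sweep=163.5725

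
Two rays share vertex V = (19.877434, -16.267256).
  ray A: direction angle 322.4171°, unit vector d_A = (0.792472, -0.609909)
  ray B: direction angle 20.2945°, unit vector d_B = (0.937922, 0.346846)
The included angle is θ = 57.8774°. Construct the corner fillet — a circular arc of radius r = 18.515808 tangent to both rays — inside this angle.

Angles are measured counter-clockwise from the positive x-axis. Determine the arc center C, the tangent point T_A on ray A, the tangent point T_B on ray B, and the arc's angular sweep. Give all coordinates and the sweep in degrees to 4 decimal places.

bisector direction at 351.3558° = (0.988641,-0.150298)
center distance |VC| = r/sin(θ/2) = 18.515808/sin(28.9387°) = 38.265795
C = V + |VC|·bis = (57.7086,-22.0185)
T_A = V + ((C−V)·d_A)·d_A = V + 33.4878·d_A = (46.4156,-36.6918)
T_B = V + ((C−V)·d_B)·d_B = V + 33.4878·d_B = (51.2864,-4.6521)
sweep = 180° − θ = 122.1226°

center=(57.7086,-22.0185) T_A=(46.4156,-36.6918) T_B=(51.2864,-4.6521) sweep=122.1226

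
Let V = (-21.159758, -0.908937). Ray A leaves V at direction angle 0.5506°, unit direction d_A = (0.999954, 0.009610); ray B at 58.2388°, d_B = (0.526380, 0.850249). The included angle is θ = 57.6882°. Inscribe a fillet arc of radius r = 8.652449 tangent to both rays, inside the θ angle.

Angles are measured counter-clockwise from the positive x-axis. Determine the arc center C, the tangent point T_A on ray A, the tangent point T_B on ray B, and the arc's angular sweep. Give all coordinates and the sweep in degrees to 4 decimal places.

center=(-5.5335,7.8941) T_A=(-5.4504,-0.7580) T_B=(-12.8903,12.4486) sweep=122.3118

bisector direction at 29.3947° = (0.871259,0.490823)
center distance |VC| = r/sin(θ/2) = 8.652449/sin(28.8441°) = 17.935213
C = V + |VC|·bis = (-5.5335,7.8941)
T_A = V + ((C−V)·d_A)·d_A = V + 15.7101·d_A = (-5.4504,-0.7580)
T_B = V + ((C−V)·d_B)·d_B = V + 15.7101·d_B = (-12.8903,12.4486)
sweep = 180° − θ = 122.3118°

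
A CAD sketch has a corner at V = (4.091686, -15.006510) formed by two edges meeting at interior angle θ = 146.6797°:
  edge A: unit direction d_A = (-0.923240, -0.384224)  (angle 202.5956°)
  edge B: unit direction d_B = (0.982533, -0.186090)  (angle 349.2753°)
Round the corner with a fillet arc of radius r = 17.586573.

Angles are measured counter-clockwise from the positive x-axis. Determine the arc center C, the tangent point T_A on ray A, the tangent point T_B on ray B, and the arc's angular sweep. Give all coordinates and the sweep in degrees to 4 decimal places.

bisector direction at 275.9355° = (0.103408,-0.994639)
center distance |VC| = r/sin(θ/2) = 17.586573/sin(73.3398°) = 18.357168
C = V + |VC|·bis = (5.9900,-33.2653)
T_A = V + ((C−V)·d_A)·d_A = V + 5.2629·d_A = (-0.7672,-17.0286)
T_B = V + ((C−V)·d_B)·d_B = V + 5.2629·d_B = (9.2627,-15.9859)
sweep = 180° − θ = 33.3203°

center=(5.9900,-33.2653) T_A=(-0.7672,-17.0286) T_B=(9.2627,-15.9859) sweep=33.3203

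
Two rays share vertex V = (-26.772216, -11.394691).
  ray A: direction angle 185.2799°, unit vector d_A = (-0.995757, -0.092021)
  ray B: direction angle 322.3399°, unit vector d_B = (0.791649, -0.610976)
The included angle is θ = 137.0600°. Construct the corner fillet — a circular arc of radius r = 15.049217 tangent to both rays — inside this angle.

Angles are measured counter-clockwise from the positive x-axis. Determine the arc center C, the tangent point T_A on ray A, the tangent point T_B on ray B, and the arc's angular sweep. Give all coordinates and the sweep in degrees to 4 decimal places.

bisector direction at 253.8099° = (-0.278825,-0.960342)
center distance |VC| = r/sin(θ/2) = 15.049217/sin(68.5300°) = 16.171358
C = V + |VC|·bis = (-31.2812,-26.9247)
T_A = V + ((C−V)·d_A)·d_A = V + 5.9189·d_A = (-32.6660,-11.9394)
T_B = V + ((C−V)·d_B)·d_B = V + 5.9189·d_B = (-22.0865,-15.0110)
sweep = 180° − θ = 42.9400°

center=(-31.2812,-26.9247) T_A=(-32.6660,-11.9394) T_B=(-22.0865,-15.0110) sweep=42.9400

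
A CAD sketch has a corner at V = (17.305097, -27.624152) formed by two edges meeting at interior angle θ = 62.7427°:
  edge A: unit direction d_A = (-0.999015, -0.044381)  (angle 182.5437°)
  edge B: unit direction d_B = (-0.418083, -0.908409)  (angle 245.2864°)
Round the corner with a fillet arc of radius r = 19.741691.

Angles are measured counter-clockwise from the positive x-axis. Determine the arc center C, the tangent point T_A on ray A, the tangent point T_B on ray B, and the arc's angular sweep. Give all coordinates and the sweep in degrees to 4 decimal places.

bisector direction at 213.9151° = (-0.829866,-0.557963)
center distance |VC| = r/sin(θ/2) = 19.741691/sin(31.3713°) = 37.922291
C = V + |VC|·bis = (-14.1653,-48.7834)
T_A = V + ((C−V)·d_A)·d_A = V + 32.3785·d_A = (-15.0415,-29.0612)
T_B = V + ((C−V)·d_B)·d_B = V + 32.3785·d_B = (3.7682,-57.0371)
sweep = 180° − θ = 117.2573°

center=(-14.1653,-48.7834) T_A=(-15.0415,-29.0612) T_B=(3.7682,-57.0371) sweep=117.2573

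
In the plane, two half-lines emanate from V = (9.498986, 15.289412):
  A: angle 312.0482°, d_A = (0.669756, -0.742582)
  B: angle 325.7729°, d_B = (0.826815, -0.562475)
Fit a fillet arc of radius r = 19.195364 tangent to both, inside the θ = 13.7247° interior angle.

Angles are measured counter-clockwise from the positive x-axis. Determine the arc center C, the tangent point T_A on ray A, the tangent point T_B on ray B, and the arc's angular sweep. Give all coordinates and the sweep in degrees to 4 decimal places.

center=(130.5796,-90.2967) T_A=(116.3254,-103.1529) T_B=(141.3765,-74.4256) sweep=166.2753

bisector direction at 318.9106° = (0.753684,-0.657236)
center distance |VC| = r/sin(θ/2) = 19.195364/sin(6.8624°) = 160.651558
C = V + |VC|·bis = (130.5796,-90.2967)
T_A = V + ((C−V)·d_A)·d_A = V + 159.5007·d_A = (116.3254,-103.1529)
T_B = V + ((C−V)·d_B)·d_B = V + 159.5007·d_B = (141.3765,-74.4256)
sweep = 180° − θ = 166.2753°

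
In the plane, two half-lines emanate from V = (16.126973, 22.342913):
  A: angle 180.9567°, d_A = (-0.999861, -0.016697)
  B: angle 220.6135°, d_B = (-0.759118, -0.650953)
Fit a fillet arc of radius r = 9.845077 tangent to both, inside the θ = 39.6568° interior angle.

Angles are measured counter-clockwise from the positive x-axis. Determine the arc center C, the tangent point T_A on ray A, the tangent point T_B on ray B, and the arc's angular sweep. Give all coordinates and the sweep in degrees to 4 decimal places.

bisector direction at 200.7851° = (-0.934918,-0.354864)
center distance |VC| = r/sin(θ/2) = 9.845077/sin(19.8284°) = 29.024038
C = V + |VC|·bis = (-11.0081,12.0433)
T_A = V + ((C−V)·d_A)·d_A = V + 27.3033·d_A = (-11.1725,21.8870)
T_B = V + ((C−V)·d_B)·d_B = V + 27.3033·d_B = (-4.5994,4.5698)
sweep = 180° − θ = 140.3432°

center=(-11.0081,12.0433) T_A=(-11.1725,21.8870) T_B=(-4.5994,4.5698) sweep=140.3432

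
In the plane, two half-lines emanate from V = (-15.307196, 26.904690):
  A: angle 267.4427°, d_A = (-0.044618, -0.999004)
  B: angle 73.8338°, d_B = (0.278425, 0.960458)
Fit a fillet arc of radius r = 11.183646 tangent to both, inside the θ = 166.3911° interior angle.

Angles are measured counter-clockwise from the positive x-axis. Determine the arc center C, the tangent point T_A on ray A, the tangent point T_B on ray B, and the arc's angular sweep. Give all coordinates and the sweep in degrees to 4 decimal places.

bisector direction at 350.6383° = (0.986681,-0.162667)
center distance |VC| = r/sin(θ/2) = 11.183646/sin(83.1955°) = 11.262979
C = V + |VC|·bis = (-4.1942,25.0726)
T_A = V + ((C−V)·d_A)·d_A = V + 1.3345·d_A = (-15.3667,25.5716)
T_B = V + ((C−V)·d_B)·d_B = V + 1.3345·d_B = (-14.9357,28.1864)
sweep = 180° − θ = 13.6089°

center=(-4.1942,25.0726) T_A=(-15.3667,25.5716) T_B=(-14.9357,28.1864) sweep=13.6089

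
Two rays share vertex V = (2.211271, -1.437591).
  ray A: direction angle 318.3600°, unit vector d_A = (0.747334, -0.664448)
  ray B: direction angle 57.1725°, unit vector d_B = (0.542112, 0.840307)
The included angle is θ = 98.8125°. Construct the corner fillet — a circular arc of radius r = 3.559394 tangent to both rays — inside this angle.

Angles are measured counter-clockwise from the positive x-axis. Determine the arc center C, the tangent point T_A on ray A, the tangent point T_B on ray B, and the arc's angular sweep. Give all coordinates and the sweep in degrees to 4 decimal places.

center=(6.8557,-0.8042) T_A=(4.4907,-3.4642) T_B=(3.8648,1.1254) sweep=81.1875

bisector direction at 7.7663° = (0.990828,0.135132)
center distance |VC| = r/sin(θ/2) = 3.559394/sin(49.4062°) = 4.687470
C = V + |VC|·bis = (6.8557,-0.8042)
T_A = V + ((C−V)·d_A)·d_A = V + 3.0501·d_A = (4.4907,-3.4642)
T_B = V + ((C−V)·d_B)·d_B = V + 3.0501·d_B = (3.8648,1.1254)
sweep = 180° − θ = 81.1875°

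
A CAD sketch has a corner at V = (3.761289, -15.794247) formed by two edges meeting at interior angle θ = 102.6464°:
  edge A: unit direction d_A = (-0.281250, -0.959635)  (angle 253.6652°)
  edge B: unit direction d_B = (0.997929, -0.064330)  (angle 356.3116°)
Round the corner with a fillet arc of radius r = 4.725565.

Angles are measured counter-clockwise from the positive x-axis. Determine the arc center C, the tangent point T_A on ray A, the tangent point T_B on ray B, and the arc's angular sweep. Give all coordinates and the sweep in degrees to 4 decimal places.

center=(7.2322,-20.7534) T_A=(2.6974,-19.4243) T_B=(7.5362,-16.0376) sweep=77.3536

bisector direction at 304.9884° = (0.573411,-0.819268)
center distance |VC| = r/sin(θ/2) = 4.725565/sin(51.3232°) = 6.053112
C = V + |VC|·bis = (7.2322,-20.7534)
T_A = V + ((C−V)·d_A)·d_A = V + 3.7828·d_A = (2.6974,-19.4243)
T_B = V + ((C−V)·d_B)·d_B = V + 3.7828·d_B = (7.5362,-16.0376)
sweep = 180° − θ = 77.3536°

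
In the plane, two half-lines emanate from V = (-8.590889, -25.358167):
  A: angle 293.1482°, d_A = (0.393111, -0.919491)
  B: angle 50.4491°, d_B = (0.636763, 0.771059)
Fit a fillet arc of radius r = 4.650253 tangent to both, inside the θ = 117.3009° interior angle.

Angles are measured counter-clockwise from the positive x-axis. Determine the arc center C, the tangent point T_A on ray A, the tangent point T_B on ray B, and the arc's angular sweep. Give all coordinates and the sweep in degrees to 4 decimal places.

center=(-3.2014,-26.1349) T_A=(-7.4772,-27.9630) T_B=(-6.7870,-23.1738) sweep=62.6991

bisector direction at 351.7987° = (0.989773,-0.142652)
center distance |VC| = r/sin(θ/2) = 4.650253/sin(58.6504°) = 5.445202
C = V + |VC|·bis = (-3.2014,-26.1349)
T_A = V + ((C−V)·d_A)·d_A = V + 2.8329·d_A = (-7.4772,-27.9630)
T_B = V + ((C−V)·d_B)·d_B = V + 2.8329·d_B = (-6.7870,-23.1738)
sweep = 180° − θ = 62.6991°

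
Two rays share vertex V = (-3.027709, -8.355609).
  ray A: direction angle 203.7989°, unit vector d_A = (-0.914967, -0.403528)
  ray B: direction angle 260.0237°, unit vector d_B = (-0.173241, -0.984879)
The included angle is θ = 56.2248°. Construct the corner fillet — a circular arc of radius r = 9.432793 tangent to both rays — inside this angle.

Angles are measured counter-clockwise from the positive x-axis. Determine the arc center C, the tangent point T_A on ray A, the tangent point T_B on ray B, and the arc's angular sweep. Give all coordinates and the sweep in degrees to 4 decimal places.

bisector direction at 231.9113° = (-0.616881,-0.787057)
center distance |VC| = r/sin(θ/2) = 9.432793/sin(28.1124°) = 20.018543
C = V + |VC|·bis = (-15.3768,-24.1113)
T_A = V + ((C−V)·d_A)·d_A = V + 17.6569·d_A = (-19.1832,-15.4806)
T_B = V + ((C−V)·d_B)·d_B = V + 17.6569·d_B = (-6.0866,-25.7455)
sweep = 180° − θ = 123.7752°

center=(-15.3768,-24.1113) T_A=(-19.1832,-15.4806) T_B=(-6.0866,-25.7455) sweep=123.7752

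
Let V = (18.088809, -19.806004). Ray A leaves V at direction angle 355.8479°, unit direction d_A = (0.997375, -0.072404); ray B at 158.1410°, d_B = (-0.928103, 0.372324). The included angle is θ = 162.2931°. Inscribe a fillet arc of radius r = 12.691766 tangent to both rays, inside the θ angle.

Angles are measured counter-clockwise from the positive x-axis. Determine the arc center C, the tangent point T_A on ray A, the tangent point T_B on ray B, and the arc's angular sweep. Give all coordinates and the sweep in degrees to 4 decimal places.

bisector direction at 76.9944° = (0.225045,0.974348)
center distance |VC| = r/sin(θ/2) = 12.691766/sin(81.1466°) = 12.844809
C = V + |VC|·bis = (20.9795,-7.2907)
T_A = V + ((C−V)·d_A)·d_A = V + 1.9769·d_A = (20.0605,-19.9491)
T_B = V + ((C−V)·d_B)·d_B = V + 1.9769·d_B = (16.2540,-19.0700)
sweep = 180° − θ = 17.7069°

center=(20.9795,-7.2907) T_A=(20.0605,-19.9491) T_B=(16.2540,-19.0700) sweep=17.7069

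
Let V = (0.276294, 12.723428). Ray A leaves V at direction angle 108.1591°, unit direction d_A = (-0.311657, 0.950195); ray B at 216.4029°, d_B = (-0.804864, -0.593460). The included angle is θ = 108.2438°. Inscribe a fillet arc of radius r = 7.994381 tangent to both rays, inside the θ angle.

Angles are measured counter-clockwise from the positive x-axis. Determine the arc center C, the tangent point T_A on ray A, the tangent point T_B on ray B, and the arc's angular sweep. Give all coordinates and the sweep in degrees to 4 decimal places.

bisector direction at 162.2810° = (-0.952561,0.304349)
center distance |VC| = r/sin(θ/2) = 7.994381/sin(54.1219°) = 9.866370
C = V + |VC|·bis = (-9.1220,15.7262)
T_A = V + ((C−V)·d_A)·d_A = V + 5.7823·d_A = (-1.5258,18.2177)
T_B = V + ((C−V)·d_B)·d_B = V + 5.7823·d_B = (-4.3777,9.2919)
sweep = 180° − θ = 71.7562°

center=(-9.1220,15.7262) T_A=(-1.5258,18.2177) T_B=(-4.3777,9.2919) sweep=71.7562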